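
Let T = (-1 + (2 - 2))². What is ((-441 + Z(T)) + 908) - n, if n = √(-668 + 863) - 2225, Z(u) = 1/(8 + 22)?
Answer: 80761/30 - √195 ≈ 2678.1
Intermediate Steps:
T = 1 (T = (-1 + 0)² = (-1)² = 1)
Z(u) = 1/30
n = -2225 + √195 (n = √195 - 2225 = -2225 + √195 ≈ -2211.0)
((-441 + Z(T)) + 908) - n = ((-441 + 1/30) + 908) - (-2225 + √195) = (-13229/30 + 908) + (2225 - √195) = 14011/30 + (2225 - √195) = 80761/30 - √195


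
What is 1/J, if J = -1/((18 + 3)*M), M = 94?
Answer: -1974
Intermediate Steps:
J = -1/1974 (J = -1/((18 + 3)*94) = -1/(21*94) = -1/1974 ≈ -0.00050659)
1/J = 1/(-1/1974) = -1974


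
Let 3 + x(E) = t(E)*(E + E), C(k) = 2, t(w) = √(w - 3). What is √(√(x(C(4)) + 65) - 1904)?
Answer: √(-1904 + √2*√(31 + 2*I)) ≈ 0.0029 + 43.544*I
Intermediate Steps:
t(w) = √(-3 + w)
x(E) = -3 + 2*E*√(-3 + E) (x(E) = -3 + √(-3 + E)*(E + E) = -3 + √(-3 + E)*(2*E) = -3 + 2*E*√(-3 + E))
√(√(x(C(4)) + 65) - 1904) = √(√((-3 + 2*2*√(-3 + 2)) + 65) - 1904) = √(√((-3 + 2*2*√(-1)) + 65) - 1904) = √(√((-3 + 2*2*I) + 65) - 1904) = √(√((-3 + 4*I) + 65) - 1904) = √(√(62 + 4*I) - 1904) = √(-1904 + √(62 + 4*I))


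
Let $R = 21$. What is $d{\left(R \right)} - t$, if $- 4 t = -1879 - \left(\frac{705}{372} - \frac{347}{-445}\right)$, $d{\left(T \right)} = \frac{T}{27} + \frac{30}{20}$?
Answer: $- \frac{929952647}{1986480} \approx -468.14$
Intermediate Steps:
$d{\left(T \right)} = \frac{3}{2} + \frac{T}{27}$ ($d{\left(T \right)} = T \frac{1}{27} + 30 \cdot \frac{1}{20} = \frac{T}{27} + \frac{3}{2} = \frac{3}{2} + \frac{T}{27}$)
$t = \frac{103830823}{220720}$ ($t = - \frac{-1879 - \left(\frac{705}{372} - \frac{347}{-445}\right)}{4} = - \frac{-1879 - \left(705 \cdot \frac{1}{372} - - \frac{347}{445}\right)}{4} = - \frac{-1879 - \left(\frac{235}{124} + \frac{347}{445}\right)}{4} = - \frac{-1879 - \frac{147603}{55180}}{4} = \left(- \frac{1}{4}\right) \left(- \frac{103830823}{55180}\right) = \frac{103830823}{220720} \approx 470.42$)
$d{\left(R \right)} - t = \left(\frac{3}{2} + \frac{1}{27} \cdot 21\right) - \frac{103830823}{220720} = \left(\frac{3}{2} + \frac{7}{9}\right) - \frac{103830823}{220720} = \frac{41}{18} - \frac{103830823}{220720} = - \frac{929952647}{1986480}$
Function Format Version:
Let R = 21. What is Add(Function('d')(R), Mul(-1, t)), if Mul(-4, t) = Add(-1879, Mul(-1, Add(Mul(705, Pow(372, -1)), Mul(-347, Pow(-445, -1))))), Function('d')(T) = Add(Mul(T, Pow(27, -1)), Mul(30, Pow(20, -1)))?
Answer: Rational(-929952647, 1986480) ≈ -468.14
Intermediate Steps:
Function('d')(T) = Add(Rational(3, 2), Mul(Rational(1, 27), T)) (Function('d')(T) = Add(Mul(T, Rational(1, 27)), Mul(30, Rational(1, 20))) = Add(Mul(Rational(1, 27), T), Rational(3, 2)) = Add(Rational(3, 2), Mul(Rational(1, 27), T)))
t = Rational(103830823, 220720) (t = Mul(Rational(-1, 4), Add(-1879, Mul(-1, Add(Mul(705, Pow(372, -1)), Mul(-347, Pow(-445, -1)))))) = Mul(Rational(-1, 4), Add(-1879, Mul(-1, Add(Mul(705, Rational(1, 372)), Mul(-347, Rational(-1, 445)))))) = Mul(Rational(-1, 4), Add(-1879, Mul(-1, Add(Rational(235, 124), Rational(347, 445))))) = Mul(Rational(-1, 4), Add(-1879, Mul(-1, Rational(147603, 55180)))) = Mul(Rational(-1, 4), Add(-1879, Rational(-147603, 55180))) = Mul(Rational(-1, 4), Rational(-103830823, 55180)) = Rational(103830823, 220720) ≈ 470.42)
Add(Function('d')(R), Mul(-1, t)) = Add(Add(Rational(3, 2), Mul(Rational(1, 27), 21)), Mul(-1, Rational(103830823, 220720))) = Add(Add(Rational(3, 2), Rational(7, 9)), Rational(-103830823, 220720)) = Add(Rational(41, 18), Rational(-103830823, 220720)) = Rational(-929952647, 1986480)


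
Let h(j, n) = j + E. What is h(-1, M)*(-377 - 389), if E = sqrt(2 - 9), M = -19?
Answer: 766 - 766*I*sqrt(7) ≈ 766.0 - 2026.6*I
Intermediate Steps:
E = I*sqrt(7) (E = sqrt(-7) = I*sqrt(7) ≈ 2.6458*I)
h(j, n) = j + I*sqrt(7)
h(-1, M)*(-377 - 389) = (-1 + I*sqrt(7))*(-377 - 389) = (-1 + I*sqrt(7))*(-766) = 766 - 766*I*sqrt(7)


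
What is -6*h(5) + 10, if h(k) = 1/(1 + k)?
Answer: 9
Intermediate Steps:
-6*h(5) + 10 = -6/(1 + 5) + 10 = -6/6 + 10 = -6*⅙ + 10 = -1 + 10 = 9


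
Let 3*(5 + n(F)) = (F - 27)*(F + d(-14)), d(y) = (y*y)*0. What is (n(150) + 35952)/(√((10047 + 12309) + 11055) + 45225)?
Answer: 634612275/681755738 - 42097*√33411/2045267214 ≈ 0.92709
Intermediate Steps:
d(y) = 0 (d(y) = y²*0 = 0)
n(F) = -5 + F*(-27 + F)/3 (n(F) = -5 + ((F - 27)*(F + 0))/3 = -5 + ((-27 + F)*F)/3 = -5 + (F*(-27 + F))/3 = -5 + F*(-27 + F)/3)
(n(150) + 35952)/(√((10047 + 12309) + 11055) + 45225) = ((-5 - 9*150 + (⅓)*150²) + 35952)/(√((10047 + 12309) + 11055) + 45225) = ((-5 - 1350 + (⅓)*22500) + 35952)/(√(22356 + 11055) + 45225) = ((-5 - 1350 + 7500) + 35952)/(√33411 + 45225) = (6145 + 35952)/(45225 + √33411) = 42097/(45225 + √33411)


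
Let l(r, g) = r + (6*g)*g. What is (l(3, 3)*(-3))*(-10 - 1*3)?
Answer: 2223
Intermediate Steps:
l(r, g) = r + 6*g**2
(l(3, 3)*(-3))*(-10 - 1*3) = ((3 + 6*3**2)*(-3))*(-10 - 1*3) = ((3 + 6*9)*(-3))*(-10 - 3) = ((3 + 54)*(-3))*(-13) = (57*(-3))*(-13) = -171*(-13) = 2223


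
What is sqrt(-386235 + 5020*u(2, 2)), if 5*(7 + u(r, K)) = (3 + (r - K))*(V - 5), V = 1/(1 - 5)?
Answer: 2*I*sqrt(109297) ≈ 661.2*I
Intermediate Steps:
V = -1/4 (V = 1/(-4) = -1/4 ≈ -0.25000)
u(r, K) = -203/20 - 21*r/20 + 21*K/20 (u(r, K) = -7 + ((3 + (r - K))*(-1/4 - 5))/5 = -7 + ((3 + r - K)*(-21/4))/5 = -7 + (-63/4 - 21*r/4 + 21*K/4)/5 = -7 + (-63/20 - 21*r/20 + 21*K/20) = -203/20 - 21*r/20 + 21*K/20)
sqrt(-386235 + 5020*u(2, 2)) = sqrt(-386235 + 5020*(-203/20 - 21/20*2 + (21/20)*2)) = sqrt(-386235 + 5020*(-203/20 - 21/10 + 21/10)) = sqrt(-386235 + 5020*(-203/20)) = sqrt(-386235 - 50953) = sqrt(-437188) = 2*I*sqrt(109297)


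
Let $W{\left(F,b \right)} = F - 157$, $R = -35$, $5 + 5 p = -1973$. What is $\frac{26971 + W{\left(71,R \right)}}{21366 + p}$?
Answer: $\frac{134425}{104852} \approx 1.282$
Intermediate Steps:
$p = - \frac{1978}{5}$ ($p = -1 + \frac{1}{5} \left(-1973\right) = -1 - \frac{1973}{5} = - \frac{1978}{5} \approx -395.6$)
$W{\left(F,b \right)} = -157 + F$
$\frac{26971 + W{\left(71,R \right)}}{21366 + p} = \frac{26971 + \left(-157 + 71\right)}{21366 - \frac{1978}{5}} = \frac{26971 - 86}{\frac{104852}{5}} = 26885 \cdot \frac{5}{104852} = \frac{134425}{104852}$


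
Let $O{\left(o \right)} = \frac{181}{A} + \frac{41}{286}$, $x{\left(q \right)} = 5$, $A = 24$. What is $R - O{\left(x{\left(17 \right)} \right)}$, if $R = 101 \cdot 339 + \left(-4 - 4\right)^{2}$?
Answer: $\frac{117701521}{3432} \approx 34295.0$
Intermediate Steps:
$O{\left(o \right)} = \frac{26375}{3432}$ ($O{\left(o \right)} = \frac{181}{24} + \frac{41}{286} = \frac{26375}{3432}$)
$R = 34303$ ($R = 34239 + \left(-8\right)^{2} = 34239 + 64 = 34303$)
$R - O{\left(x{\left(17 \right)} \right)} = 34303 - \frac{26375}{3432} = \frac{117701521}{3432}$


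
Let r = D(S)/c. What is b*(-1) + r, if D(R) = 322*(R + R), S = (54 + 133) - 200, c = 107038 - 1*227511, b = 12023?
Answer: -1448438507/120473 ≈ -12023.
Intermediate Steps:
c = -120473 (c = 107038 - 227511 = -120473)
S = -13 (S = 187 - 200 = -13)
D(R) = 644*R (D(R) = 322*(2*R) = 644*R)
r = 8372/120473 (r = (644*(-13))/(-120473) = -8372*(-1/120473) = 8372/120473 ≈ 0.069493)
b*(-1) + r = 12023*(-1) + 8372/120473 = -12023 + 8372/120473 = -1448438507/120473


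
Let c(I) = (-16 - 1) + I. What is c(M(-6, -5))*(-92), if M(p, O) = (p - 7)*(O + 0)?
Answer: -4416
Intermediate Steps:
M(p, O) = O*(-7 + p) (M(p, O) = (-7 + p)*O = O*(-7 + p))
c(I) = -17 + I
c(M(-6, -5))*(-92) = (-17 - 5*(-7 - 6))*(-92) = (-17 - 5*(-13))*(-92) = (-17 + 65)*(-92) = 48*(-92) = -4416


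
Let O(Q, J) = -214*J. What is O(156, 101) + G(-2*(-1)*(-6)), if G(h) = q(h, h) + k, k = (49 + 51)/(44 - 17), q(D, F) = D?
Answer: -583802/27 ≈ -21622.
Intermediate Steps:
k = 100/27 ≈ 3.7037
G(h) = 100/27 + h (G(h) = h + 100/27 = 100/27 + h)
O(156, 101) + G(-2*(-1)*(-6)) = -214*101 + (100/27 - 2*(-1)*(-6)) = -21614 + (100/27 + 2*(-6)) = -21614 + (100/27 - 12) = -21614 - 224/27 = -583802/27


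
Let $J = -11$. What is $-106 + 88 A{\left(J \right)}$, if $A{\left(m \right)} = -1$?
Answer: $-194$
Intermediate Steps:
$-106 + 88 A{\left(J \right)} = -106 + 88 \left(-1\right) = -106 - 88 = -194$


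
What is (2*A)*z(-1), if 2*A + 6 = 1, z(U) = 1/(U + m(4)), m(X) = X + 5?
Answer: -5/8 ≈ -0.62500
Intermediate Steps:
m(X) = 5 + X
z(U) = 1/(9 + U) (z(U) = 1/(U + (5 + 4)) = 1/(U + 9) = 1/(9 + U))
A = -5/2 (A = -3 + (1/2)*1 = -3 + 1/2 = -5/2 ≈ -2.5000)
(2*A)*z(-1) = (2*(-5/2))/(9 - 1) = -5/8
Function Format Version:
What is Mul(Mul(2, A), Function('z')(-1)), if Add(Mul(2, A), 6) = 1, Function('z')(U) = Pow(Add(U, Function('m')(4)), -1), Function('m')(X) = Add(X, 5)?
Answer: Rational(-5, 8) ≈ -0.62500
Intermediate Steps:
Function('m')(X) = Add(5, X)
Function('z')(U) = Pow(Add(9, U), -1) (Function('z')(U) = Pow(Add(U, Add(5, 4)), -1) = Pow(Add(U, 9), -1) = Pow(Add(9, U), -1))
A = Rational(-5, 2) (A = Add(-3, Mul(Rational(1, 2), 1)) = Add(-3, Rational(1, 2)) = Rational(-5, 2) ≈ -2.5000)
Mul(Mul(2, A), Function('z')(-1)) = Mul(Mul(2, Rational(-5, 2)), Pow(Add(9, -1), -1)) = Mul(-5, Pow(8, -1)) = Mul(-5, Rational(1, 8)) = Rational(-5, 8)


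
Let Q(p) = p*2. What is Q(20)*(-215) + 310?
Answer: -8290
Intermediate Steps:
Q(p) = 2*p
Q(20)*(-215) + 310 = (2*20)*(-215) + 310 = 40*(-215) + 310 = -8600 + 310 = -8290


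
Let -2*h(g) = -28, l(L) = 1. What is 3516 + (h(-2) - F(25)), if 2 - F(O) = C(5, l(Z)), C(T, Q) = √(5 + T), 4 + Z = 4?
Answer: 3528 + √10 ≈ 3531.2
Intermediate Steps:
Z = 0 (Z = -4 + 4 = 0)
h(g) = 14 (h(g) = -½*(-28) = 14)
F(O) = 2 - √10 (F(O) = 2 - √(5 + 5) = 2 - √10)
3516 + (h(-2) - F(25)) = 3516 + (14 - (2 - √10)) = 3516 + (14 + (-2 + √10)) = 3516 + (12 + √10) = 3528 + √10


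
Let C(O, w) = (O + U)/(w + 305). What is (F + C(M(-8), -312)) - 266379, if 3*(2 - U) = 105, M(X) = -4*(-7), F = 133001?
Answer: -933641/7 ≈ -1.3338e+5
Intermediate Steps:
M(X) = 28
U = -33 (U = 2 - ⅓*105 = 2 - 35 = -33)
C(O, w) = (-33 + O)/(305 + w) (C(O, w) = (O - 33)/(w + 305) = (-33 + O)/(305 + w))
(F + C(M(-8), -312)) - 266379 = (133001 + (-33 + 28)/(305 - 312)) - 266379 = (133001 - 5/(-7)) - 266379 = (133001 - ⅐*(-5)) - 266379 = (133001 + 5/7) - 266379 = 931012/7 - 266379 = -933641/7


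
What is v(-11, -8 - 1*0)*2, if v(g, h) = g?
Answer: -22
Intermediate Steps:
v(-11, -8 - 1*0)*2 = -11*2 = -22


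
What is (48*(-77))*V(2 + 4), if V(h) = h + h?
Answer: -44352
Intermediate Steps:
V(h) = 2*h
(48*(-77))*V(2 + 4) = (48*(-77))*(2*(2 + 4)) = -7392*6 = -3696*12 = -44352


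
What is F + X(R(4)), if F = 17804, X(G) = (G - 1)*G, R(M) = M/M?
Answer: 17804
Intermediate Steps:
R(M) = 1
X(G) = G*(-1 + G) (X(G) = (-1 + G)*G = G*(-1 + G))
F + X(R(4)) = 17804 + 1*(-1 + 1) = 17804 + 1*0 = 17804 + 0 = 17804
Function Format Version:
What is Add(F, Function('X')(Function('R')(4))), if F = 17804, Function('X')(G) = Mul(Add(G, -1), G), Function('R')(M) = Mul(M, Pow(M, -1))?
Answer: 17804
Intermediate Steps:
Function('R')(M) = 1
Function('X')(G) = Mul(G, Add(-1, G)) (Function('X')(G) = Mul(Add(-1, G), G) = Mul(G, Add(-1, G)))
Add(F, Function('X')(Function('R')(4))) = Add(17804, Mul(1, Add(-1, 1))) = Add(17804, Mul(1, 0)) = Add(17804, 0) = 17804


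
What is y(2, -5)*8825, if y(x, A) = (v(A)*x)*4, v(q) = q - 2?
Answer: -494200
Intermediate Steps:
v(q) = -2 + q
y(x, A) = 4*x*(-2 + A) (y(x, A) = ((-2 + A)*x)*4 = (x*(-2 + A))*4 = 4*x*(-2 + A))
y(2, -5)*8825 = (4*2*(-2 - 5))*8825 = (4*2*(-7))*8825 = -56*8825 = -494200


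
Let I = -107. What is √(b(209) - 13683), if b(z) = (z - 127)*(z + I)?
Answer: 3*I*√591 ≈ 72.932*I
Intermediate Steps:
b(z) = (-127 + z)*(-107 + z) (b(z) = (z - 127)*(z - 107) = (-127 + z)*(-107 + z))
√(b(209) - 13683) = √((13589 + 209² - 234*209) - 13683) = √((13589 + 43681 - 48906) - 13683) = √(8364 - 13683) = √(-5319) = 3*I*√591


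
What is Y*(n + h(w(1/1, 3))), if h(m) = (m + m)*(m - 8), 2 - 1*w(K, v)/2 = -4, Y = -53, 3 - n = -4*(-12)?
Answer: -2703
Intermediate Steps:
n = -45 (n = 3 - (-4)*(-12) = 3 - 1*48 = 3 - 48 = -45)
w(K, v) = 12 (w(K, v) = 4 - 2*(-4) = 4 + 8 = 12)
h(m) = 2*m*(-8 + m) (h(m) = (2*m)*(-8 + m) = 2*m*(-8 + m))
Y*(n + h(w(1/1, 3))) = -53*(-45 + 2*12*(-8 + 12)) = -53*(-45 + 2*12*4) = -53*(-45 + 96) = -53*51 = -2703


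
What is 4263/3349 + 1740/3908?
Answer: 5621766/3271973 ≈ 1.7182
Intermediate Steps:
4263/3349 + 1740/3908 = 4263*(1/3349) + 1740*(1/3908) = 4263/3349 + 435/977 = 5621766/3271973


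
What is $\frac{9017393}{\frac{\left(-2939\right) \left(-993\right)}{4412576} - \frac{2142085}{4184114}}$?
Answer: $\frac{7567527784801646816}{125405382169} \approx 6.0345 \cdot 10^{7}$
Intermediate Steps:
$\frac{9017393}{\frac{\left(-2939\right) \left(-993\right)}{4412576} - \frac{2142085}{4184114}} = \frac{9017393}{2918427 \cdot \frac{1}{4412576} - \frac{194735}{380374}} = \frac{9017393}{\frac{2918427}{4412576} - \frac{194735}{380374}} = \frac{9017393}{\frac{125405382169}{839214591712}} = 9017393 \cdot \frac{839214591712}{125405382169} = \frac{7567527784801646816}{125405382169}$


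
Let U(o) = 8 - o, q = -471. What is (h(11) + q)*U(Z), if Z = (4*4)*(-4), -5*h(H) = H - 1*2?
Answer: -170208/5 ≈ -34042.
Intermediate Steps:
h(H) = ⅖ - H/5 (h(H) = -(H - 1*2)/5 = -(H - 2)/5 = -(-2 + H)/5 = ⅖ - H/5)
Z = -64 (Z = 16*(-4) = -64)
(h(11) + q)*U(Z) = ((⅖ - ⅕*11) - 471)*(8 - 1*(-64)) = ((⅖ - 11/5) - 471)*(8 + 64) = (-9/5 - 471)*72 = -2364/5*72 = -170208/5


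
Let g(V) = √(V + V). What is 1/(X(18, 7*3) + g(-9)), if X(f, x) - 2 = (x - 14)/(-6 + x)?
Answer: 555/5419 - 675*I*√2/5419 ≈ 0.10242 - 0.17616*I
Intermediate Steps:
X(f, x) = 2 + (-14 + x)/(-6 + x) (X(f, x) = 2 + (x - 14)/(-6 + x) = 2 + (-14 + x)/(-6 + x))
g(V) = √2*√V (g(V) = √(2*V) = √2*√V)
1/(X(18, 7*3) + g(-9)) = 1/((-26 + 3*(7*3))/(-6 + 7*3) + √2*√(-9)) = 1/((-26 + 3*21)/(-6 + 21) + √2*(3*I)) = 1/((-26 + 63)/15 + 3*I*√2) = 1/((1/15)*37 + 3*I*√2) = 1/(37/15 + 3*I*√2)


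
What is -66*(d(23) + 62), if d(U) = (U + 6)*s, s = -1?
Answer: -2178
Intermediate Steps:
d(U) = -6 - U (d(U) = (U + 6)*(-1) = (6 + U)*(-1) = -6 - U)
-66*(d(23) + 62) = -66*((-6 - 1*23) + 62) = -66*((-6 - 23) + 62) = -66*(-29 + 62) = -66*33 = -2178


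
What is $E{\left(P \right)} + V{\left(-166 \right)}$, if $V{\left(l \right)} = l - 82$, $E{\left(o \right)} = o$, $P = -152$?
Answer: $-400$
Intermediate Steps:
$V{\left(l \right)} = -82 + l$ ($V{\left(l \right)} = l - 82 = -82 + l$)
$E{\left(P \right)} + V{\left(-166 \right)} = -152 - 248 = -400$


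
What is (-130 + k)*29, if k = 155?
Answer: 725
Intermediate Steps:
(-130 + k)*29 = (-130 + 155)*29 = 25*29 = 725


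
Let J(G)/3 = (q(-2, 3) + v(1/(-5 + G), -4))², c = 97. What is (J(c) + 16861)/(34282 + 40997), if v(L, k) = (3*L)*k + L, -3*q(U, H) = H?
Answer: 142743331/637161456 ≈ 0.22403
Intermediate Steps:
q(U, H) = -H/3
v(L, k) = L + 3*L*k (v(L, k) = 3*L*k + L = L + 3*L*k)
J(G) = 3*(-1 - 11/(-5 + G))² (J(G) = 3*(-⅓*3 + (1 + 3*(-4))/(-5 + G))² = 3*(-1 + (1 - 12)/(-5 + G))² = 3*(-1 - 11/(-5 + G))²)
(J(c) + 16861)/(34282 + 40997) = (3*(6 + 97)²/(-5 + 97)² + 16861)/(34282 + 40997) = (3*103²/92² + 16861)/75279 = (3*(1/8464)*10609 + 16861)*(1/75279) = (31827/8464 + 16861)*(1/75279) = (142743331/8464)*(1/75279) = 142743331/637161456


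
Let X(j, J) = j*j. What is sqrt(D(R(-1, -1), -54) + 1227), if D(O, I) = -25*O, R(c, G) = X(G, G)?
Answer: sqrt(1202) ≈ 34.670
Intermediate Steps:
X(j, J) = j**2
R(c, G) = G**2
sqrt(D(R(-1, -1), -54) + 1227) = sqrt(-25*(-1)**2 + 1227) = sqrt(-25*1 + 1227) = sqrt(-25 + 1227) = sqrt(1202)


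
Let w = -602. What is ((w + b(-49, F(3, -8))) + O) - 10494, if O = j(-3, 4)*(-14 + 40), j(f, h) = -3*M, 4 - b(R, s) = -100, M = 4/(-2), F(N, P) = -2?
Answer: -10836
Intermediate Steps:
M = -2 (M = 4*(-1/2) = -2)
b(R, s) = 104 (b(R, s) = 4 - 1*(-100) = 4 + 100 = 104)
j(f, h) = 6 (j(f, h) = -3*(-2) = 6)
O = 156 (O = 6*(-14 + 40) = 6*26 = 156)
((w + b(-49, F(3, -8))) + O) - 10494 = ((-602 + 104) + 156) - 10494 = (-498 + 156) - 10494 = -342 - 10494 = -10836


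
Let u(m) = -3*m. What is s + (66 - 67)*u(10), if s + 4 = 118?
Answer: 144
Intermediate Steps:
s = 114 (s = -4 + 118 = 114)
s + (66 - 67)*u(10) = 114 + (66 - 67)*(-3*10) = 114 - 1*(-30) = 114 + 30 = 144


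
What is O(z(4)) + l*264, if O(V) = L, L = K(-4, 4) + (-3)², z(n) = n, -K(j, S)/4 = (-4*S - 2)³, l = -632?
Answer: -143511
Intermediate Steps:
K(j, S) = -4*(-2 - 4*S)³ (K(j, S) = -4*(-4*S - 2)³ = -4*(-2 - 4*S)³)
L = 23337 (L = 32*(1 + 2*4)³ + (-3)² = 32*(1 + 8)³ + 9 = 32*9³ + 9 = 32*729 + 9 = 23328 + 9 = 23337)
O(V) = 23337
O(z(4)) + l*264 = 23337 - 632*264 = 23337 - 166848 = -143511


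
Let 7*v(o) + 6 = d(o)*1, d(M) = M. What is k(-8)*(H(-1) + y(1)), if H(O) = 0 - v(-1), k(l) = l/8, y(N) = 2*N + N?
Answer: -4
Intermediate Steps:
y(N) = 3*N
v(o) = -6/7 + o/7 (v(o) = -6/7 + (o*1)/7 = -6/7 + o/7)
k(l) = l/8 (k(l) = l*(⅛) = l/8)
H(O) = 1 (H(O) = 0 - (-6/7 + (⅐)*(-1)) = 0 - (-6/7 - ⅐) = 0 - 1*(-1) = 0 + 1 = 1)
k(-8)*(H(-1) + y(1)) = ((⅛)*(-8))*(1 + 3*1) = -(1 + 3) = -1*4 = -4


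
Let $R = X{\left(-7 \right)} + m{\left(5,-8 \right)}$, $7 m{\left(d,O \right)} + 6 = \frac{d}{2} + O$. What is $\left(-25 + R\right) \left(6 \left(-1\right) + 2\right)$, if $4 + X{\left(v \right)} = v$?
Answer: $\frac{1054}{7} \approx 150.57$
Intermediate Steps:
$X{\left(v \right)} = -4 + v$
$m{\left(d,O \right)} = - \frac{6}{7} + \frac{O}{7} + \frac{d}{14}$ ($m{\left(d,O \right)} = - \frac{6}{7} + \frac{\frac{d}{2} + O}{7} = - \frac{6}{7} + \frac{O + \frac{d}{2}}{7} = - \frac{6}{7} + \left(\frac{O}{7} + \frac{d}{14}\right) = - \frac{6}{7} + \frac{O}{7} + \frac{d}{14}$)
$R = - \frac{177}{14}$ ($R = \left(-4 - 7\right) + \left(- \frac{6}{7} + \frac{1}{7} \left(-8\right) + \frac{1}{14} \cdot 5\right) = -11 - \frac{23}{14} = - \frac{177}{14} \approx -12.643$)
$\left(-25 + R\right) \left(6 \left(-1\right) + 2\right) = \left(-25 - \frac{177}{14}\right) \left(6 \left(-1\right) + 2\right) = - \frac{527 \left(-6 + 2\right)}{14} = \left(- \frac{527}{14}\right) \left(-4\right) = \frac{1054}{7}$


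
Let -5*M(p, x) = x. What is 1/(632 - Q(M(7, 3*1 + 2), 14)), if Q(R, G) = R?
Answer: 1/633 ≈ 0.0015798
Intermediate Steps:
M(p, x) = -x/5
1/(632 - Q(M(7, 3*1 + 2), 14)) = 1/(632 - (-1)*(3*1 + 2)/5) = 1/(632 - (-1)*(3 + 2)/5) = 1/(632 - (-1)*5/5) = 1/(632 - 1*(-1)) = 1/(632 + 1) = 1/633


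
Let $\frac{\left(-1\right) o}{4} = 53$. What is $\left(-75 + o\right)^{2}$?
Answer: $82369$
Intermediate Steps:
$o = -212$ ($o = \left(-4\right) 53 = -212$)
$\left(-75 + o\right)^{2} = \left(-75 - 212\right)^{2} = \left(-287\right)^{2} = 82369$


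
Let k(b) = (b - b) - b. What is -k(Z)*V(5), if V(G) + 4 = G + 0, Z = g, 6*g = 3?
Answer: ½ ≈ 0.50000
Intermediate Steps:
g = ½ (g = (⅙)*3 = ½ ≈ 0.50000)
Z = ½ ≈ 0.50000
V(G) = -4 + G (V(G) = -4 + (G + 0) = -4 + G)
k(b) = -b (k(b) = 0 - b = -b)
-k(Z)*V(5) = -(-1*½)*(-4 + 5) = -(-1)/2 = -1*(-½) = ½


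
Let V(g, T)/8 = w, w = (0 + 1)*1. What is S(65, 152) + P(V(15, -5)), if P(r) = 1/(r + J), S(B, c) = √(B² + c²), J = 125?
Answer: 1/133 + √27329 ≈ 165.32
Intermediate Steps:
w = 1 (w = 1*1 = 1)
V(g, T) = 8 (V(g, T) = 8*1 = 8)
P(r) = 1/(125 + r) (P(r) = 1/(r + 125) = 1/(125 + r))
S(65, 152) + P(V(15, -5)) = √(65² + 152²) + 1/(125 + 8) = √(4225 + 23104) + 1/133 = √27329 + 1/133 = 1/133 + √27329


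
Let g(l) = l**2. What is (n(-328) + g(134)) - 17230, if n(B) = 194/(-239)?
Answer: 173320/239 ≈ 725.19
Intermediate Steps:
n(B) = -194/239 (n(B) = 194*(-1/239) = -194/239)
(n(-328) + g(134)) - 17230 = (-194/239 + 134**2) - 17230 = (-194/239 + 17956) - 17230 = 4291290/239 - 17230 = 173320/239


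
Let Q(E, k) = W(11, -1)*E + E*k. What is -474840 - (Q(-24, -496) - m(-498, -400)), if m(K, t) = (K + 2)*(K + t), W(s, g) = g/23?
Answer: -950752/23 ≈ -41337.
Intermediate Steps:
W(s, g) = g/23 (W(s, g) = g*(1/23) = g/23)
m(K, t) = (2 + K)*(K + t)
Q(E, k) = -E/23 + E*k (Q(E, k) = ((1/23)*(-1))*E + E*k = -E/23 + E*k)
-474840 - (Q(-24, -496) - m(-498, -400)) = -474840 - (-24*(-1/23 - 496) - ((-498)² + 2*(-498) + 2*(-400) - 498*(-400))) = -474840 - (-24*(-11409/23) - (248004 - 996 - 800 + 199200)) = -474840 - (273816/23 - 1*445408) = -474840 - (273816/23 - 445408) = -474840 - 1*(-9970568/23) = -474840 + 9970568/23 = -950752/23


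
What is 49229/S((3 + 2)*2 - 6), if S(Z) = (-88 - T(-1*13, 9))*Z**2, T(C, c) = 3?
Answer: -49229/1456 ≈ -33.811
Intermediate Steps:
S(Z) = -91*Z**2 (S(Z) = (-88 - 1*3)*Z**2 = (-88 - 3)*Z**2 = -91*Z**2)
49229/S((3 + 2)*2 - 6) = 49229/((-91*((3 + 2)*2 - 6)**2)) = 49229/((-91*(5*2 - 6)**2)) = 49229/((-91*(10 - 6)**2)) = 49229/((-91*4**2)) = 49229/((-91*16)) = 49229/(-1456) = 49229*(-1/1456) = -49229/1456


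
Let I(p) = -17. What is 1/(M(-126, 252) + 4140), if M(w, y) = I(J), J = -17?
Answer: 1/4123 ≈ 0.00024254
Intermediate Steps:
M(w, y) = -17
1/(M(-126, 252) + 4140) = 1/(-17 + 4140) = 1/4123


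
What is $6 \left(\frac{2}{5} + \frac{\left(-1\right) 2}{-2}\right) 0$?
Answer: $0$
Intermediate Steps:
$6 \left(\frac{2}{5} + \frac{\left(-1\right) 2}{-2}\right) 0 = 6 \left(2 \cdot \frac{1}{5} - -1\right) 0 = 6 \left(\frac{2}{5} + 1\right) 0 = 6 \cdot \frac{7}{5} \cdot 0 = \frac{42}{5} \cdot 0 = 0$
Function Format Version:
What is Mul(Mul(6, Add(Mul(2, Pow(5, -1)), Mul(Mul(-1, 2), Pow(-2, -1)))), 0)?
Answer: 0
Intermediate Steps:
Mul(Mul(6, Add(Mul(2, Pow(5, -1)), Mul(Mul(-1, 2), Pow(-2, -1)))), 0) = Mul(Mul(6, Add(Mul(2, Rational(1, 5)), Mul(-2, Rational(-1, 2)))), 0) = Mul(Mul(6, Add(Rational(2, 5), 1)), 0) = Mul(Mul(6, Rational(7, 5)), 0) = Mul(Rational(42, 5), 0) = 0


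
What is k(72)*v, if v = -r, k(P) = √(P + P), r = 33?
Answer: -396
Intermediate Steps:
k(P) = √2*√P (k(P) = √(2*P) = √2*√P)
v = -33 (v = -1*33 = -33)
k(72)*v = (√2*√72)*(-33) = (√2*(6*√2))*(-33) = 12*(-33) = -396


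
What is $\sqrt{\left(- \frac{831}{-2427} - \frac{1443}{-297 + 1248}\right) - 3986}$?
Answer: $\frac{i \sqrt{262229085277034}}{256453} \approx 63.144 i$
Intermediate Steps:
$\sqrt{\left(- \frac{831}{-2427} - \frac{1443}{-297 + 1248}\right) - 3986} = \sqrt{\left(\left(-831\right) \left(- \frac{1}{2427}\right) - \frac{1443}{951}\right) - 3986} = \sqrt{\left(\frac{277}{809} - \frac{481}{317}\right) - 3986} = \sqrt{- \frac{301320}{256453} - 3986} = \sqrt{- \frac{1022522978}{256453}} = \frac{i \sqrt{262229085277034}}{256453}$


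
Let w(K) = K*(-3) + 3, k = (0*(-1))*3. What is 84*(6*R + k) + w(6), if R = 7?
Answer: 3513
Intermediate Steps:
k = 0 (k = 0*3 = 0)
w(K) = 3 - 3*K (w(K) = -3*K + 3 = 3 - 3*K)
84*(6*R + k) + w(6) = 84*(6*7 + 0) + (3 - 3*6) = 84*(42 + 0) + (3 - 18) = 84*42 - 15 = 3528 - 15 = 3513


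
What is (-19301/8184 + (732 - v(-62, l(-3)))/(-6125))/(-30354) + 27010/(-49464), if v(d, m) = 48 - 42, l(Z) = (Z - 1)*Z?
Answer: -570709138263917/1045308256146000 ≈ -0.54597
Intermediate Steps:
l(Z) = Z*(-1 + Z) (l(Z) = (-1 + Z)*Z = Z*(-1 + Z))
v(d, m) = 6
(-19301/8184 + (732 - v(-62, l(-3)))/(-6125))/(-30354) + 27010/(-49464) = (-19301/8184 + (732 - 1*6)/(-6125))/(-30354) + 27010/(-49464) = (-19301*1/8184 + (732 - 6)*(-1/6125))*(-1/30354) + 27010*(-1/49464) = (-19301/8184 + 726*(-1/6125))*(-1/30354) - 13505/24732 = (-19301/8184 - 726/6125)*(-1/30354) - 13505/24732 = -124160209/50127000*(-1/30354) - 13505/24732 = 124160209/1521554958000 - 13505/24732 = -570709138263917/1045308256146000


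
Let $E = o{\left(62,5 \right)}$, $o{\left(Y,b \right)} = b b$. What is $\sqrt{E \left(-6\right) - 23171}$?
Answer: $i \sqrt{23321} \approx 152.71 i$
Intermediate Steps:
$o{\left(Y,b \right)} = b^{2}$
$E = 25$ ($E = 5^{2} = 25$)
$\sqrt{E \left(-6\right) - 23171} = \sqrt{25 \left(-6\right) - 23171} = \sqrt{-150 - 23171} = \sqrt{-23321} = i \sqrt{23321}$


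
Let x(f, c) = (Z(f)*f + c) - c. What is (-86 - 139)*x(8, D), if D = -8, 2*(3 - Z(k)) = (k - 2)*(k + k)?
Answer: 81000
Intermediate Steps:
Z(k) = 3 - k*(-2 + k) (Z(k) = 3 - (k - 2)*(k + k)/2 = 3 - (-2 + k)*2*k/2 = 3 - k*(-2 + k))
x(f, c) = f*(3 - f² + 2*f) (x(f, c) = ((3 - f² + 2*f)*f + c) - c = (f*(3 - f² + 2*f) + c) - c = (c + f*(3 - f² + 2*f)) - c = f*(3 - f² + 2*f))
(-86 - 139)*x(8, D) = (-86 - 139)*(8*(3 - 1*8² + 2*8)) = -1800*(3 - 1*64 + 16) = -1800*(3 - 64 + 16) = -1800*(-45) = -225*(-360) = 81000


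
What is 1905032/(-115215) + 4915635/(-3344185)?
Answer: -1387426865089/77060054955 ≈ -18.004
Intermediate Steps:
1905032/(-115215) + 4915635/(-3344185) = 1905032*(-1/115215) + 4915635*(-1/3344185) = -1905032/115215 - 983127/668837 = -1387426865089/77060054955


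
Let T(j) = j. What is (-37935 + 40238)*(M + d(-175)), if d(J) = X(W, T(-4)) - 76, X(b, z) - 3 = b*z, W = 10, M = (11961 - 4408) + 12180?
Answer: 45184860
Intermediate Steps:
M = 19733 (M = 7553 + 12180 = 19733)
X(b, z) = 3 + b*z
d(J) = -113 (d(J) = (3 + 10*(-4)) - 76 = (3 - 40) - 76 = -37 - 76 = -113)
(-37935 + 40238)*(M + d(-175)) = (-37935 + 40238)*(19733 - 113) = 2303*19620 = 45184860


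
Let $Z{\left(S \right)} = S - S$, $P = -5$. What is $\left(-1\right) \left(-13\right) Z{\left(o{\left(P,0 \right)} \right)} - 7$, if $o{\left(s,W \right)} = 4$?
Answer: $-7$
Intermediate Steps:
$Z{\left(S \right)} = 0$
$\left(-1\right) \left(-13\right) Z{\left(o{\left(P,0 \right)} \right)} - 7 = \left(-1\right) \left(-13\right) 0 - 7 = 13 \cdot 0 - 7 = 0 - 7 = -7$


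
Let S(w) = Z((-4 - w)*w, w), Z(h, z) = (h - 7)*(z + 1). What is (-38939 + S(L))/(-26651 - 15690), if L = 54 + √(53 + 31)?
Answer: 225612/42341 + 18766*√21/42341 ≈ 7.3595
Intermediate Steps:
L = 54 + 2*√21 (L = 54 + √84 = 54 + 2*√21 ≈ 63.165)
Z(h, z) = (1 + z)*(-7 + h) (Z(h, z) = (-7 + h)*(1 + z) = (1 + z)*(-7 + h))
S(w) = -7 - 7*w + w*(-4 - w) + w²*(-4 - w) (S(w) = -7 + (-4 - w)*w - 7*w + ((-4 - w)*w)*w = -7 + w*(-4 - w) - 7*w + (w*(-4 - w))*w = -7 + w*(-4 - w) - 7*w + w²*(-4 - w) = -7 - 7*w + w*(-4 - w) + w²*(-4 - w))
(-38939 + S(L))/(-26651 - 15690) = (-38939 + (-7 - (54 + 2*√21)³ - 11*(54 + 2*√21) - 5*(54 + 2*√21)²))/(-26651 - 15690) = (-38939 + (-7 - (54 + 2*√21)³ + (-594 - 22*√21) - 5*(54 + 2*√21)²))/(-42341) = (-38939 + (-601 - (54 + 2*√21)³ - 22*√21 - 5*(54 + 2*√21)²))*(-1/42341) = (-39540 - (54 + 2*√21)³ - 22*√21 - 5*(54 + 2*√21)²)*(-1/42341) = 39540/42341 + (54 + 2*√21)³/42341 + 5*(54 + 2*√21)²/42341 + 22*√21/42341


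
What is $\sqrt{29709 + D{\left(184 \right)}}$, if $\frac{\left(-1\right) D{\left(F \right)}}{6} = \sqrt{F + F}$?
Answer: $\sqrt{29709 - 24 \sqrt{23}} \approx 172.03$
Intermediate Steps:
$D{\left(F \right)} = - 6 \sqrt{2} \sqrt{F}$ ($D{\left(F \right)} = - 6 \sqrt{F + F} = - 6 \sqrt{2 F} = - 6 \sqrt{2} \sqrt{F}$)
$\sqrt{29709 + D{\left(184 \right)}} = \sqrt{29709 - 6 \sqrt{2} \sqrt{184}} = \sqrt{29709 - 6 \sqrt{2} \cdot 2 \sqrt{46}} = \sqrt{29709 - 24 \sqrt{23}}$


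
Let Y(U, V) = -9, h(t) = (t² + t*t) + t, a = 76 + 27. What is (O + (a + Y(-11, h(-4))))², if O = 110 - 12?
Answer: 36864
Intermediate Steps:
a = 103
h(t) = t + 2*t² (h(t) = (t² + t²) + t = 2*t² + t = t + 2*t²)
O = 98
(O + (a + Y(-11, h(-4))))² = (98 + (103 - 9))² = (98 + 94)² = 192² = 36864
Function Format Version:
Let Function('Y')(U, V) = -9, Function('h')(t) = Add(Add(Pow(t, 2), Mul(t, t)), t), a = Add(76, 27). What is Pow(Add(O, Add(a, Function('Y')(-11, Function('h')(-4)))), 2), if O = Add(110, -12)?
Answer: 36864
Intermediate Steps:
a = 103
Function('h')(t) = Add(t, Mul(2, Pow(t, 2))) (Function('h')(t) = Add(Add(Pow(t, 2), Pow(t, 2)), t) = Add(Mul(2, Pow(t, 2)), t) = Add(t, Mul(2, Pow(t, 2))))
O = 98
Pow(Add(O, Add(a, Function('Y')(-11, Function('h')(-4)))), 2) = Pow(Add(98, Add(103, -9)), 2) = Pow(Add(98, 94), 2) = Pow(192, 2) = 36864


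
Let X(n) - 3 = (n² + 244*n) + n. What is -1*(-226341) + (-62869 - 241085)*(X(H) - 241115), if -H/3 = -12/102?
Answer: 21172389188817/289 ≈ 7.3261e+10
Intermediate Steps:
H = 6/17 (H = -(-36)/102 = -3*(-2/17) = 6/17 ≈ 0.35294)
X(n) = 3 + n² + 245*n (X(n) = 3 + ((n² + 244*n) + n) = 3 + (n² + 245*n) = 3 + n² + 245*n)
-1*(-226341) + (-62869 - 241085)*(X(H) - 241115) = -1*(-226341) + (-62869 - 241085)*((3 + (6/17)² + 245*(6/17)) - 241115) = 226341 - 303954*((3 + 36/289 + 1470/17) - 241115) = 226341 - 303954*(25893/289 - 241115) = 226341 - 303954*(-69656342/289) = 226341 + 21172323776268/289 = 21172389188817/289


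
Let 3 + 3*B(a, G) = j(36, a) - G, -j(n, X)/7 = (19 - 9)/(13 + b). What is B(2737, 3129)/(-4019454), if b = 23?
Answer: 56411/217050516 ≈ 0.00025990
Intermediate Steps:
j(n, X) = -35/18 (j(n, X) = -7*(19 - 9)/(13 + 23) = -70/36 = -7*5/18 = -35/18)
B(a, G) = -89/54 - G/3 (B(a, G) = -1 + (-35/18 - G)/3 = -1 + (-35/54 - G/3) = -89/54 - G/3)
B(2737, 3129)/(-4019454) = (-89/54 - ⅓*3129)/(-4019454) = (-89/54 - 1043)*(-1/4019454) = -56411/54*(-1/4019454) = 56411/217050516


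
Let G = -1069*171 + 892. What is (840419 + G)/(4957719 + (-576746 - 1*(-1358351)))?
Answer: 54876/478277 ≈ 0.11474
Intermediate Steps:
G = -181907 (G = -182799 + 892 = -181907)
(840419 + G)/(4957719 + (-576746 - 1*(-1358351))) = (840419 - 181907)/(4957719 + (-576746 - 1*(-1358351))) = 658512/(4957719 + (-576746 + 1358351)) = 658512/(4957719 + 781605) = 658512/5739324 = 658512*(1/5739324) = 54876/478277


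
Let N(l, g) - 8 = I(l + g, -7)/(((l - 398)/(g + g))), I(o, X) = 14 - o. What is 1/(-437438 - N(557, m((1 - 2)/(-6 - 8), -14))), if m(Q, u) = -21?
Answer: -53/23191946 ≈ -2.2853e-6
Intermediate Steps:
N(l, g) = 8 + 2*g*(14 - g - l)/(-398 + l) (N(l, g) = 8 + (14 - (l + g))/(((l - 398)/(g + g))) = 8 + (14 - (g + l))/(((-398 + l)/((2*g)))) = 8 + (14 + (-g - l))/(((-398 + l)*(1/(2*g)))) = 8 + (14 - g - l)/(((-398 + l)/(2*g))) = 8 + (14 - g - l)*(2*g/(-398 + l)) = 8 + 2*g*(14 - g - l)/(-398 + l))
1/(-437438 - N(557, m((1 - 2)/(-6 - 8), -14))) = 1/(-437438 - 2*(-1592 + 4*557 - 1*(-21)*(-14 - 21 + 557))/(-398 + 557)) = 1/(-437438 - 2*(-1592 + 2228 - 1*(-21)*522)/159) = 1/(-437438 - 2*(-1592 + 2228 + 10962)/159) = 1/(-437438 - 2*11598/159) = 1/(-437438 - 1*7732/53) = 1/(-437438 - 7732/53) = 1/(-23191946/53) = -53/23191946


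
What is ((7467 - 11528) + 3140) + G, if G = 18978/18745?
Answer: -17245167/18745 ≈ -919.99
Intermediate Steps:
G = 18978/18745 (G = 18978*(1/18745) = 18978/18745 ≈ 1.0124)
((7467 - 11528) + 3140) + G = ((7467 - 11528) + 3140) + 18978/18745 = (-4061 + 3140) + 18978/18745 = -921 + 18978/18745 = -17245167/18745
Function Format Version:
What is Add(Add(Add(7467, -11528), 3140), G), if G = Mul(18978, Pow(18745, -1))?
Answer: Rational(-17245167, 18745) ≈ -919.99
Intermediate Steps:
G = Rational(18978, 18745) (G = Mul(18978, Rational(1, 18745)) = Rational(18978, 18745) ≈ 1.0124)
Add(Add(Add(7467, -11528), 3140), G) = Add(Add(Add(7467, -11528), 3140), Rational(18978, 18745)) = Add(Add(-4061, 3140), Rational(18978, 18745)) = Add(-921, Rational(18978, 18745)) = Rational(-17245167, 18745)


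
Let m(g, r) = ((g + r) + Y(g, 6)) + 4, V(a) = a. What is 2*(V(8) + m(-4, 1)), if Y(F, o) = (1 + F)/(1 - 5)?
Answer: 39/2 ≈ 19.500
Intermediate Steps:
Y(F, o) = -¼ - F/4 (Y(F, o) = (1 + F)/(-4) = (1 + F)*(-¼) = -¼ - F/4)
m(g, r) = 15/4 + r + 3*g/4 (m(g, r) = ((g + r) + (-¼ - g/4)) + 4 = (-¼ + r + 3*g/4) + 4 = 15/4 + r + 3*g/4)
2*(V(8) + m(-4, 1)) = 2*(8 + (15/4 + 1 + (¾)*(-4))) = 2*(8 + (15/4 + 1 - 3)) = 2*(8 + 7/4) = 2*(39/4) = 39/2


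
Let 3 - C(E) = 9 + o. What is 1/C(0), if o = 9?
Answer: -1/15 ≈ -0.066667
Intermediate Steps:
C(E) = -15 (C(E) = 3 - (9 + 9) = 3 - 1*18 = 3 - 18 = -15)
1/C(0) = 1/(-15) = -1/15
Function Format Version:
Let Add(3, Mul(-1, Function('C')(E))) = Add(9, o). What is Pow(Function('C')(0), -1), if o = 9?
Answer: Rational(-1, 15) ≈ -0.066667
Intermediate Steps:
Function('C')(E) = -15 (Function('C')(E) = Add(3, Mul(-1, Add(9, 9))) = Add(3, Mul(-1, 18)) = Add(3, -18) = -15)
Pow(Function('C')(0), -1) = Pow(-15, -1) = Rational(-1, 15)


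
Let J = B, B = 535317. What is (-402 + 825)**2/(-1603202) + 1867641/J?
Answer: 966140683663/286073761678 ≈ 3.3772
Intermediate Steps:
J = 535317
(-402 + 825)**2/(-1603202) + 1867641/J = (-402 + 825)**2/(-1603202) + 1867641/535317 = 423**2*(-1/1603202) + 1867641*(1/535317) = 178929*(-1/1603202) + 622547/178439 = -178929/1603202 + 622547/178439 = 966140683663/286073761678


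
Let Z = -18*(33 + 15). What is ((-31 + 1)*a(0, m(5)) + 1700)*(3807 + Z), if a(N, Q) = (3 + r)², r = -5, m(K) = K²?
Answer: 4649940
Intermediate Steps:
a(N, Q) = 4 (a(N, Q) = (3 - 5)² = (-2)² = 4)
Z = -864 (Z = -18*48 = -864)
((-31 + 1)*a(0, m(5)) + 1700)*(3807 + Z) = ((-31 + 1)*4 + 1700)*(3807 - 864) = (-30*4 + 1700)*2943 = (-120 + 1700)*2943 = 1580*2943 = 4649940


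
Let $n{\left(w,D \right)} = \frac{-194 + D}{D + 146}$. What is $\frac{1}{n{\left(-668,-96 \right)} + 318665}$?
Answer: $\frac{5}{1593296} \approx 3.1381 \cdot 10^{-6}$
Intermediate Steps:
$n{\left(w,D \right)} = \frac{-194 + D}{146 + D}$
$\frac{1}{n{\left(-668,-96 \right)} + 318665} = \frac{1}{\frac{-194 - 96}{146 - 96} + 318665} = \frac{1}{\frac{1}{50} \left(-290\right) + 318665} = \frac{1}{- \frac{29}{5} + 318665} = \frac{1}{\frac{1593296}{5}} = \frac{5}{1593296}$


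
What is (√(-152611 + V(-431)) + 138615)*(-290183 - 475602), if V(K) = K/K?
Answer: -106149287775 - 765785*I*√152610 ≈ -1.0615e+11 - 2.9916e+8*I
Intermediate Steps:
V(K) = 1
(√(-152611 + V(-431)) + 138615)*(-290183 - 475602) = (√(-152611 + 1) + 138615)*(-290183 - 475602) = (√(-152610) + 138615)*(-765785) = (I*√152610 + 138615)*(-765785) = (138615 + I*√152610)*(-765785) = -106149287775 - 765785*I*√152610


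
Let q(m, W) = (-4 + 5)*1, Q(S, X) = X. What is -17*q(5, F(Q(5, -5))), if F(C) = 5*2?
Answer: -17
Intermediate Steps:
F(C) = 10
q(m, W) = 1 (q(m, W) = 1*1 = 1)
-17*q(5, F(Q(5, -5))) = -17*1 = -17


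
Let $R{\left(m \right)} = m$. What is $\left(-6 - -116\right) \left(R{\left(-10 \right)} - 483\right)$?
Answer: $-54230$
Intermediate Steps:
$\left(-6 - -116\right) \left(R{\left(-10 \right)} - 483\right) = \left(-6 - -116\right) \left(-10 - 483\right) = \left(-6 + 116\right) \left(-493\right) = 110 \left(-493\right) = -54230$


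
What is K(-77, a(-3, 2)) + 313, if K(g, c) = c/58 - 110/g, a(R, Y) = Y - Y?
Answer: 2201/7 ≈ 314.43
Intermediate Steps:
a(R, Y) = 0
K(g, c) = -110/g + c/58 (K(g, c) = c*(1/58) - 110/g = c/58 - 110/g = -110/g + c/58)
K(-77, a(-3, 2)) + 313 = (-110/(-77) + (1/58)*0) + 313 = (-110*(-1/77) + 0) + 313 = (10/7 + 0) + 313 = 10/7 + 313 = 2201/7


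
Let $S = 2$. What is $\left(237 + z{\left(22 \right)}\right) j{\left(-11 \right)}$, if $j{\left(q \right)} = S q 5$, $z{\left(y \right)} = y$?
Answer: $-28490$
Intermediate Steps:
$j{\left(q \right)} = 10 q$ ($j{\left(q \right)} = 2 q 5 = 10 q$)
$\left(237 + z{\left(22 \right)}\right) j{\left(-11 \right)} = \left(237 + 22\right) 10 \left(-11\right) = 259 \left(-110\right) = -28490$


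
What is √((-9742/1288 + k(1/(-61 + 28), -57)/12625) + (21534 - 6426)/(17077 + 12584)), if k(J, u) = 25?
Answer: I*√18228717421677305795/1607725070 ≈ 2.6556*I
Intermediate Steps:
√((-9742/1288 + k(1/(-61 + 28), -57)/12625) + (21534 - 6426)/(17077 + 12584)) = √((-9742/1288 + 25/12625) + (21534 - 6426)/(17077 + 12584)) = √((-9742*1/1288 + 25*(1/12625)) + 15108/29661) = √((-4871/644 + 1/505) + 15108*(1/29661)) = √(-2459211/325220 + 5036/9887) = √(-22676411237/3215450140) = I*√18228717421677305795/1607725070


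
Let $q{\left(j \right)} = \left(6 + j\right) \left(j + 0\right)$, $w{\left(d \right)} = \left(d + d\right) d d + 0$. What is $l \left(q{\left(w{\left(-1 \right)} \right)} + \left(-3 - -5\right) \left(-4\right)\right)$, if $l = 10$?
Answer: $-160$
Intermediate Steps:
$w{\left(d \right)} = 2 d^{3}$ ($w{\left(d \right)} = 2 d d d + 0 = 2 d^{2} d + 0 = 2 d^{3} + 0 = 2 d^{3}$)
$q{\left(j \right)} = j \left(6 + j\right)$ ($q{\left(j \right)} = \left(6 + j\right) j = j \left(6 + j\right)$)
$l \left(q{\left(w{\left(-1 \right)} \right)} + \left(-3 - -5\right) \left(-4\right)\right) = 10 \left(2 \left(-1\right)^{3} \left(6 + 2 \left(-1\right)^{3}\right) + \left(-3 - -5\right) \left(-4\right)\right) = 10 \left(2 \left(-1\right) \left(6 + 2 \left(-1\right)\right) + \left(-3 + 5\right) \left(-4\right)\right) = 10 \left(- 2 \left(6 - 2\right) + 2 \left(-4\right)\right) = 10 \left(\left(-2\right) 4 - 8\right) = 10 \left(-8 - 8\right) = 10 \left(-16\right) = -160$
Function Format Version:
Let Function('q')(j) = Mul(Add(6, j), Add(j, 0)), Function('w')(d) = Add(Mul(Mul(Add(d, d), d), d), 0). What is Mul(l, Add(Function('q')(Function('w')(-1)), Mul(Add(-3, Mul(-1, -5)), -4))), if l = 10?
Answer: -160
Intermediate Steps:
Function('w')(d) = Mul(2, Pow(d, 3)) (Function('w')(d) = Add(Mul(Mul(Mul(2, d), d), d), 0) = Add(Mul(Mul(2, Pow(d, 2)), d), 0) = Add(Mul(2, Pow(d, 3)), 0) = Mul(2, Pow(d, 3)))
Function('q')(j) = Mul(j, Add(6, j)) (Function('q')(j) = Mul(Add(6, j), j) = Mul(j, Add(6, j)))
Mul(l, Add(Function('q')(Function('w')(-1)), Mul(Add(-3, Mul(-1, -5)), -4))) = Mul(10, Add(Mul(Mul(2, Pow(-1, 3)), Add(6, Mul(2, Pow(-1, 3)))), Mul(Add(-3, Mul(-1, -5)), -4))) = Mul(10, Add(Mul(Mul(2, -1), Add(6, Mul(2, -1))), Mul(Add(-3, 5), -4))) = Mul(10, Add(Mul(-2, Add(6, -2)), Mul(2, -4))) = Mul(10, Add(Mul(-2, 4), -8)) = Mul(10, Add(-8, -8)) = Mul(10, -16) = -160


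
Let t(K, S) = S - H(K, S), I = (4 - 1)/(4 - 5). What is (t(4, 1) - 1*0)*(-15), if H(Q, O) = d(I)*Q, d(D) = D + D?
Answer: -375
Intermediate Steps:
I = -3 (I = 3/(-1) = 3*(-1) = -3)
d(D) = 2*D
H(Q, O) = -6*Q (H(Q, O) = (2*(-3))*Q = -6*Q)
t(K, S) = S + 6*K (t(K, S) = S - (-6)*K = S + 6*K)
(t(4, 1) - 1*0)*(-15) = ((1 + 6*4) - 1*0)*(-15) = ((1 + 24) + 0)*(-15) = (25 + 0)*(-15) = 25*(-15) = -375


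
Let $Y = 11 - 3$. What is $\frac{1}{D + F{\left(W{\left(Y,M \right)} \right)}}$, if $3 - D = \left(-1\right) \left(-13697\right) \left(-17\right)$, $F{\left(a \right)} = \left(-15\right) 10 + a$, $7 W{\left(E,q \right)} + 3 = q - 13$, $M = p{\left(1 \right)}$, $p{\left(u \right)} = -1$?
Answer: $\frac{7}{1628897} \approx 4.2974 \cdot 10^{-6}$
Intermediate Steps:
$M = -1$
$Y = 8$
$W{\left(E,q \right)} = - \frac{16}{7} + \frac{q}{7}$ ($W{\left(E,q \right)} = - \frac{3}{7} + \frac{q - 13}{7} = - \frac{3}{7} + \frac{-13 + q}{7} = - \frac{3}{7} + \left(- \frac{13}{7} + \frac{q}{7}\right) = - \frac{16}{7} + \frac{q}{7}$)
$F{\left(a \right)} = -150 + a$
$D = 232852$ ($D = 3 - \left(-1\right) \left(-13697\right) \left(-17\right) = 3 - 13697 \left(-17\right) = 3 - -232849 = 3 + 232849 = 232852$)
$\frac{1}{D + F{\left(W{\left(Y,M \right)} \right)}} = \frac{1}{232852 + \left(-150 + \left(- \frac{16}{7} + \frac{1}{7} \left(-1\right)\right)\right)} = \frac{1}{232852 - \frac{1067}{7}} = \frac{1}{\frac{1628897}{7}} = \frac{7}{1628897}$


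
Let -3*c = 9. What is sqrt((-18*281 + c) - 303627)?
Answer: 4*I*sqrt(19293) ≈ 555.6*I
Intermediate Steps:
c = -3 (c = -1/3*9 = -3)
sqrt((-18*281 + c) - 303627) = sqrt((-18*281 - 3) - 303627) = sqrt((-5058 - 3) - 303627) = sqrt(-5061 - 303627) = sqrt(-308688) = 4*I*sqrt(19293)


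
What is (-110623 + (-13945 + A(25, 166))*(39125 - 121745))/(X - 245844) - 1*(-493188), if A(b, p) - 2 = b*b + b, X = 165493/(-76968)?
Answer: 9247721676140364/18922286485 ≈ 4.8872e+5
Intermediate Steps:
X = -165493/76968 (X = 165493*(-1/76968) = -165493/76968 ≈ -2.1502)
A(b, p) = 2 + b + b² (A(b, p) = 2 + (b*b + b) = 2 + (b² + b) = 2 + (b + b²) = 2 + b + b²)
(-110623 + (-13945 + A(25, 166))*(39125 - 121745))/(X - 245844) - 1*(-493188) = (-110623 + (-13945 + (2 + 25 + 25²))*(39125 - 121745))/(-165493/76968 - 245844) - 1*(-493188) = (-110623 + (-13945 + (2 + 25 + 625))*(-82620))/(-18922286485/76968) + 493188 = (-110623 + (-13945 + 652)*(-82620))*(-76968/18922286485) + 493188 = (-110623 - 13293*(-82620))*(-76968/18922286485) + 493188 = (-110623 + 1098267660)*(-76968/18922286485) + 493188 = 1098157037*(-76968/18922286485) + 493188 = -84522950823816/18922286485 + 493188 = 9247721676140364/18922286485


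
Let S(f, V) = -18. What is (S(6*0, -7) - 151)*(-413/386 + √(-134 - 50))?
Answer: 69797/386 - 338*I*√46 ≈ 180.82 - 2292.4*I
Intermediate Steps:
(S(6*0, -7) - 151)*(-413/386 + √(-134 - 50)) = (-18 - 151)*(-413/386 + √(-134 - 50)) = -169*(-413*1/386 + √(-184)) = -169*(-413/386 + 2*I*√46) = 69797/386 - 338*I*√46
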